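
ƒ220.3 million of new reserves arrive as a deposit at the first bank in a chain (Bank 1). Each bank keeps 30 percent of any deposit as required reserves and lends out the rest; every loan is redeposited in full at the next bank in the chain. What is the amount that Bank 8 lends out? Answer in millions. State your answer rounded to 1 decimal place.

Each bank lends a fraction (1 − rr) = 0.7000 of the deposit it receives, so Bank 8 receives 220.3·0.7000^7 and lends 220.3·0.7000^8 ≈ 12.6999 million.

ƒ12.7 million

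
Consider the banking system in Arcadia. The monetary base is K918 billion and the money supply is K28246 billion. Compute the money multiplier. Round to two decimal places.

The money multiplier is m = M / MB = 28246 / 918 ≈ 30.76906.

30.77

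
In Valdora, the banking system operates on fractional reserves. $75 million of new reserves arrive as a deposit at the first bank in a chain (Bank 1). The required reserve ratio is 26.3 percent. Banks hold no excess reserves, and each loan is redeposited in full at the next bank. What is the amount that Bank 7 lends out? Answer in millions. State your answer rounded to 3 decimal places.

$8.858 million

Each bank lends a fraction (1 − rr) = 0.7370 of the deposit it receives, so Bank 7 receives 75·0.7370^6 and lends 75·0.7370^7 ≈ 8.8580 million.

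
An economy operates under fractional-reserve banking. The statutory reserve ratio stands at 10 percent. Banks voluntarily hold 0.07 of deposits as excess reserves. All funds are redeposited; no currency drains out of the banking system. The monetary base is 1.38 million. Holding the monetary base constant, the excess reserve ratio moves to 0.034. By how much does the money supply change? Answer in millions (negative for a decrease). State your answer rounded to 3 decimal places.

2.181 million

Initially m₁ = 1 / (0.1 + 0.07) ≈ 5.88235, so M₁ = 5.88235 × 1.38 ≈ 8.1176 million.
After the change m₂ = 1 / (0.1 + 0.034) ≈ 7.46269, so M₂ = 7.46269 × 1.38 ≈ 10.2985 million.
ΔM = M₂ − M₁ = 10.2985 − 8.1176 = 2.1809 million.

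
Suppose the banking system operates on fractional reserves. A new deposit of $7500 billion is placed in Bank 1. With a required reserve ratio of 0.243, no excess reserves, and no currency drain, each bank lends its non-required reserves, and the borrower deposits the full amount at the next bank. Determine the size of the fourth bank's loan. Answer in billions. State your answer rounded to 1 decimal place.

Each bank lends a fraction (1 − rr) = 0.7570 of the deposit it receives, so Bank 4 receives 7500·0.7570^3 and lends 7500·0.7570^4 ≈ 2462.8887 billion.

$2462.9 billion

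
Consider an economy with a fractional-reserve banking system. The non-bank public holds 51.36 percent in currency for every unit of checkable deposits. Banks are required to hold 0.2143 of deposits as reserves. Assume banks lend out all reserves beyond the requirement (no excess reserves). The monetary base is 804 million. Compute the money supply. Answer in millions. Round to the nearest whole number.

The money multiplier is m = (1 + c) / (rr + c) = (1 + 0.5136) / (0.2143 + 0.5136) ≈ 2.0794.
So M = m × MB = 2.0794 × 804 = 1671.8376 million.

1672 million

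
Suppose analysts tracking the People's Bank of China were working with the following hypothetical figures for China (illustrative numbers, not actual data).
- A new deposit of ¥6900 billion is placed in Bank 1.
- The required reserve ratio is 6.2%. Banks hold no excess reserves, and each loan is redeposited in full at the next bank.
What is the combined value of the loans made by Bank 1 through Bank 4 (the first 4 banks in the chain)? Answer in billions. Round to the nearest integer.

Bank i lends (1 − rr)^i of the original deposit: Bank 1 lends 6900·0.9380 = 6472.2000, Bank 2 lends 6900·0.9380² = 6070.9236, and so on.
Summing a geometric series: total = 6900·[0.9380·(1 − 0.9380^4) / (1 − 0.9380)] ≈ 23579.1156 billion.

¥23579 billion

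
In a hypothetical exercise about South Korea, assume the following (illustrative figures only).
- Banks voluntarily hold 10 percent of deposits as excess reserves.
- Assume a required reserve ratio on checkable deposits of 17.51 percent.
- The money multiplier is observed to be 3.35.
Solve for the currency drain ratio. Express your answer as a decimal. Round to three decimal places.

Using m = 3.35. From m = (1 + c)/(c + rr + e), rearranging gives 1 + c = m·(c + rr + e), so c·(1 − m) = m·(rr + e) − 1.
Hence c = [m·(rr + e) − 1]/(1 − m) = [3.35 × (0.1751 + 0.1) − 1] / (1 − 3.35) ≈ 0.033368.

0.033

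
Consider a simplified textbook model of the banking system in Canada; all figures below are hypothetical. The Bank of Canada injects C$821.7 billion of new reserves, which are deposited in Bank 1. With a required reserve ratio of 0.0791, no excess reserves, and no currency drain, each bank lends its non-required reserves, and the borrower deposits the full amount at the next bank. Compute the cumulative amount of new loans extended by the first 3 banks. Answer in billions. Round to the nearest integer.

C$2095 billion

Bank i lends (1 − rr)^i of the original deposit: Bank 1 lends 821.7·0.9209 ≈ 756.7035, Bank 2 lends 821.7·0.9209² ≈ 696.8483, and so on.
Summing a geometric series: total = 821.7·[0.9209·(1 − 0.9209^3) / (1 − 0.9209)] ≈ 2095.2794 billion.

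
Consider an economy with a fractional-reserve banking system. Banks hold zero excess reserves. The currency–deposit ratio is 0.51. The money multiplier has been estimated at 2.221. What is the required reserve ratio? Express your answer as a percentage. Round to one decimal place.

17.0%

Using m = 2.221. Since m = (1 + c)/(c + rr + e), the denominator satisfies c + rr + e = (1 + c)/m = (1 + 0.51) / 2.221 ≈ 0.679874.
With c = 0.51 and e = 0, the required reserve ratio is 0.679874 − 0.51 − 0 = 0.169874.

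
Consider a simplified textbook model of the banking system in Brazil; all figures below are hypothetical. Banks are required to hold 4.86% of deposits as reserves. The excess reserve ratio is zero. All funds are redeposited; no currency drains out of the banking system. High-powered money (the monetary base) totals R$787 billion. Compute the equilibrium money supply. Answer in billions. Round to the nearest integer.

R$16193 billion

With no currency drain or excess reserves, the money multiplier is m = 1/rr = 1/0.0486 ≈ 20.5761.
Money supply M = m × MB = 20.5761 × 787 = 16193.3907 billion.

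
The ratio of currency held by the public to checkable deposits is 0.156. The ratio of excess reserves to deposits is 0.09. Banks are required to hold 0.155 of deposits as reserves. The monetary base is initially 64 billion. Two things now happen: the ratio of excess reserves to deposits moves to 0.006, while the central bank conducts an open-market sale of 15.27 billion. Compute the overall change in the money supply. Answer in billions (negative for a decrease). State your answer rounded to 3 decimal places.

Before: m₁ = (1 + 0.156) / (0.155 + 0.09 + 0.156) ≈ 2.882793, MB₁ = 64, so M₁ = 2.882793 × 64 ≈ 184.4988 billion.
After: m₂ = (1 + 0.156) / (0.155 + 0.006 + 0.156) ≈ 3.646688, MB₂ = 64 − 15.27 = 48.73, so M₂ = 3.646688 × 48.73 ≈ 177.7031 billion.
ΔM = M₂ − M₁ = 177.7031 − 184.4988 = -6.7957 billion.

-6.796 billion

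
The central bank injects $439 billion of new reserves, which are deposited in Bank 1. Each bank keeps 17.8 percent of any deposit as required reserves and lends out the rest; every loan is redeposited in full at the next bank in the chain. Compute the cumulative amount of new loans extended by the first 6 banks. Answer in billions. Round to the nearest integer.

$1402 billion

Bank i lends (1 − rr)^i of the original deposit: Bank 1 lends 439·0.8220 = 360.8580, Bank 2 lends 439·0.8220² ≈ 296.6253, and so on.
Summing a geometric series: total = 439·[0.8220·(1 − 0.8220^6) / (1 − 0.8220)] ≈ 1401.9075 billion.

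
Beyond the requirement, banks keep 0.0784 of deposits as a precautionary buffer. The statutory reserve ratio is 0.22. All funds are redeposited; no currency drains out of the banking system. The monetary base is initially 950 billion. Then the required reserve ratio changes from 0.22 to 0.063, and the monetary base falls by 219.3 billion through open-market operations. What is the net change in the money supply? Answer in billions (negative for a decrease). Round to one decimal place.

1984.0 billion

Before: m₁ = 1 / (0.22 + 0.0784) ≈ 3.35121, MB₁ = 950, so M₁ = 3.35121 × 950 = 3183.6495 billion.
After: m₂ = 1 / (0.063 + 0.0784) ≈ 7.07214, MB₂ = 950 − 219.3 = 730.7, so M₂ = 7.07214 × 730.7 ≈ 5167.6127 billion.
ΔM = M₂ − M₁ = 5167.6127 − 3183.6495 = 1983.9632 billion.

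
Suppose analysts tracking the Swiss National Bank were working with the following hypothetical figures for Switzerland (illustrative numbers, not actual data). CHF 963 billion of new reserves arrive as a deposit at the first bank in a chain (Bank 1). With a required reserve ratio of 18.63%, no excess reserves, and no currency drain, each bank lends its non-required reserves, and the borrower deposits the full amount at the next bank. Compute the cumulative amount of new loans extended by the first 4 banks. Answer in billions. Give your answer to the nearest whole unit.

Bank i lends (1 − rr)^i of the original deposit: Bank 1 lends 963·0.8137 = 783.5931, Bank 2 lends 963·0.8137² ≈ 637.6097, and so on.
Summing a geometric series: total = 963·[0.8137·(1 − 0.8137^4) / (1 − 0.8137)] ≈ 2362.1921 billion.

CHF 2362 billion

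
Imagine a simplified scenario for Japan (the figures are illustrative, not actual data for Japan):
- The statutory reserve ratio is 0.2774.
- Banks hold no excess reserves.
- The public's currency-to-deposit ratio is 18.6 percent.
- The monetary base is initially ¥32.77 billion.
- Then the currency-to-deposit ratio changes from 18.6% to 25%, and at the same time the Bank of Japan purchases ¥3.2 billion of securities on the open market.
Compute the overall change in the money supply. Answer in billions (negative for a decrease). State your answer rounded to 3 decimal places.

Before: m₁ = (1 + 0.186) / (0.2774 + 0.186) ≈ 2.559344, MB₁ = 32.77, so M₁ = 2.559344 × 32.77 ≈ 83.8697 billion.
After: m₂ = (1 + 0.25) / (0.2774 + 0.25) ≈ 2.370118, MB₂ = 32.77 + 3.2 = 35.97, so M₂ = 2.370118 × 35.97 ≈ 85.2531 billion.
ΔM = M₂ − M₁ = 85.2531 − 83.8697 = 1.3834 billion.

¥1.383 billion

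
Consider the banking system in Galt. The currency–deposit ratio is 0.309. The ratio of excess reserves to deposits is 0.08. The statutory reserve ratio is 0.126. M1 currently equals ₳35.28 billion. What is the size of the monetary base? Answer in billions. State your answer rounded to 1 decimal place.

₳13.9 billion

The money multiplier is m = (1 + c) / (rr + e + c) = (1 + 0.309) / (0.126 + 0.08 + 0.309) ≈ 2.5417.
MB = M / m = 35.28 / 2.5417 ≈ 13.8805 billion.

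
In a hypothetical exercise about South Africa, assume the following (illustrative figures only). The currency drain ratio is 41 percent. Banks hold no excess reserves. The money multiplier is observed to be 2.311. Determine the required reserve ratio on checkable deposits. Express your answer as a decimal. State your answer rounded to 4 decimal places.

Using m = 2.311. Since m = (1 + c)/(c + rr + e), the denominator satisfies c + rr + e = (1 + c)/m = (1 + 0.41) / 2.311 ≈ 0.610125.
With c = 0.41 and e = 0, the required reserve ratio on checkable deposits is 0.610125 − 0.41 − 0 = 0.200125.

0.2001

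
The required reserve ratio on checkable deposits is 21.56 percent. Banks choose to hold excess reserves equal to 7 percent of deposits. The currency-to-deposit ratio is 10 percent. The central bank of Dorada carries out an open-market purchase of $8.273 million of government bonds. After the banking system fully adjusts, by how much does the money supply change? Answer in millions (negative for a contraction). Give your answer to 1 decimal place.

The money multiplier is m = (1 + c) / (rr + e + c) = (1 + 0.1) / (0.2156 + 0.07 + 0.1) ≈ 2.8527.
The purchase adds 8.273 million of base, so ΔM = m × ΔMB = 2.8527 × (+8.273) ≈ 23.6004 million.

$23.6 million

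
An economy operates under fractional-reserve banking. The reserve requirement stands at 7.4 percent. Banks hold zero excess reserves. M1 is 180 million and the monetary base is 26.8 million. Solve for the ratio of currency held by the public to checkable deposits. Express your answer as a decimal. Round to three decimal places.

0.088

Using m = M/MB = 180/26.8 ≈ 6.716418. From m = (1 + c)/(c + rr + e), rearranging gives 1 + c = m·(c + rr + e), so c·(1 − m) = m·(rr + e) − 1.
Hence c = [m·(rr + e) − 1]/(1 − m) = [6.716418 × (0.074 + 0) − 1] / (1 − 6.716418) ≈ 0.087990.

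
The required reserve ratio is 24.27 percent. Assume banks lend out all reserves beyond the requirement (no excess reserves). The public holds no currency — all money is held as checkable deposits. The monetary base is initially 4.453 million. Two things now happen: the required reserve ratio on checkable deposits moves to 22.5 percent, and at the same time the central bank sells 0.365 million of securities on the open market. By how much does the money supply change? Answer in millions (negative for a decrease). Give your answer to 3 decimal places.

Before: m₁ = 1 / (0.2427) ≈ 4.12031, MB₁ = 4.453, so M₁ = 4.12031 × 4.453 ≈ 18.3477 million.
After: m₂ = 1 / (0.225) ≈ 4.44444, MB₂ = 4.453 − 0.365 = 4.088, so M₂ = 4.44444 × 4.088 ≈ 18.1689 million.
ΔM = M₂ − M₁ = 18.1689 − 18.3477 = -0.1788 million.

-0.179 million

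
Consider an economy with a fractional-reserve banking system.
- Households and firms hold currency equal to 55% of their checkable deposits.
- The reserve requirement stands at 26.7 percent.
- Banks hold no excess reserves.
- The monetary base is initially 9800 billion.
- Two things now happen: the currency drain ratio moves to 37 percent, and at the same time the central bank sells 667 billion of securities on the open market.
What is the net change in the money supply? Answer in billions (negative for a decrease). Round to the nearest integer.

Before: m₁ = (1 + 0.55) / (0.267 + 0.55) ≈ 1.89718, MB₁ = 9800, so M₁ = 1.89718 × 9800 = 18592.364 billion.
After: m₂ = (1 + 0.37) / (0.267 + 0.37) ≈ 2.15071, MB₂ = 9800 − 667 = 9133, so M₂ = 2.15071 × 9133 ≈ 19642.4344 billion.
ΔM = M₂ − M₁ = 19642.4344 − 18592.364 = 1050.0704 billion.

1050 billion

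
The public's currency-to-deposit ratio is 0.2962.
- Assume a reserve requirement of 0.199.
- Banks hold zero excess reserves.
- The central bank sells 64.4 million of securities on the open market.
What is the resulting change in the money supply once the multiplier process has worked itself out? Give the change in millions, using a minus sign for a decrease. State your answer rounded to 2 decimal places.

The money multiplier is m = (1 + c) / (rr + c) = (1 + 0.2962) / (0.199 + 0.2962) ≈ 2.61753.
The sale removes 64.4 million of base, so ΔM = m × ΔMB = 2.61753 × (−64.4) ≈ -168.5689 million.

-168.57 million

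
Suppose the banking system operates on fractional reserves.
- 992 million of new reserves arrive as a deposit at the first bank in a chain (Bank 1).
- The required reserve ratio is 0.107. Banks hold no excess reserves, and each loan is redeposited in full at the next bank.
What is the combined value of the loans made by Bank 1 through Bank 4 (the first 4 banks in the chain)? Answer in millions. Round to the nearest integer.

Bank i lends (1 − rr)^i of the original deposit: Bank 1 lends 992·0.8930 = 885.8560, Bank 2 lends 992·0.8930² ≈ 791.0694, and so on.
Summing a geometric series: total = 992·[0.8930·(1 − 0.8930^4) / (1 − 0.8930)] ≈ 3014.1879 million.

3014 million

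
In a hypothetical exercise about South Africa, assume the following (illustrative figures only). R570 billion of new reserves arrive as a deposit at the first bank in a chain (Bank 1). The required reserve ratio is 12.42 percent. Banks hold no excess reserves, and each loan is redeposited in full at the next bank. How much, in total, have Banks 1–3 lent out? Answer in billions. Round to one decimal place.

Bank i lends (1 − rr)^i of the original deposit: Bank 1 lends 570·0.8758 = 499.2060, Bank 2 lends 570·0.8758² ≈ 437.2046, and so on.
Summing a geometric series: total = 570·[0.8758·(1 − 0.8758^3) / (1 − 0.8758)] ≈ 1319.3144 billion.

R1319.3 billion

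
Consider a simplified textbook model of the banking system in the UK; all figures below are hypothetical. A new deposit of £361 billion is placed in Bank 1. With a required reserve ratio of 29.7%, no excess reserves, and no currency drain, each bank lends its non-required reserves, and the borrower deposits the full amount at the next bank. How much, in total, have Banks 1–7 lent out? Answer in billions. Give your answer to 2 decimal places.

£781.98 billion

Bank i lends (1 − rr)^i of the original deposit: Bank 1 lends 361·0.7030 = 253.7830, Bank 2 lends 361·0.7030² ≈ 178.4094, and so on.
Summing a geometric series: total = 361·[0.7030·(1 − 0.7030^7) / (1 − 0.7030)] ≈ 781.9790 billion.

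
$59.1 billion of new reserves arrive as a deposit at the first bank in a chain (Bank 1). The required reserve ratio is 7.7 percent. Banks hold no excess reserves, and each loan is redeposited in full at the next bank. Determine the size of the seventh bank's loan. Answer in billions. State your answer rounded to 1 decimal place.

Each bank lends a fraction (1 − rr) = 0.9230 of the deposit it receives, so Bank 7 receives 59.1·0.9230^6 and lends 59.1·0.9230^7 ≈ 33.7287 billion.

$33.7 billion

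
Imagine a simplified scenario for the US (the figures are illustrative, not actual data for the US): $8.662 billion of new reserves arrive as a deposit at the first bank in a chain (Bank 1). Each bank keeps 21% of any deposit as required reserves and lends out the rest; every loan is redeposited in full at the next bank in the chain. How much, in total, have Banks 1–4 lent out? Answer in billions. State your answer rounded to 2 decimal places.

Bank i lends (1 − rr)^i of the original deposit: Bank 1 lends 8.662·0.7900 ≈ 6.8430, Bank 2 lends 8.662·0.7900² ≈ 5.4060, and so on.
Summing a geometric series: total = 8.662·[0.7900·(1 − 0.7900^4) / (1 − 0.7900)] ≈ 19.8935 billion.

$19.89 billion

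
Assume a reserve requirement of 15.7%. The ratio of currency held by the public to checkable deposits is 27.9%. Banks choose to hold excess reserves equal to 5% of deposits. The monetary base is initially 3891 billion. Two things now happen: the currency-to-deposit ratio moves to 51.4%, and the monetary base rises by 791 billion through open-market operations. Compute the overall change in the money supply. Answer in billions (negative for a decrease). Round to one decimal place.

-408.3 billion

Before: m₁ = (1 + 0.279) / (0.157 + 0.05 + 0.279) ≈ 2.631687, MB₁ = 3891, so M₁ = 2.631687 × 3891 ≈ 10239.8941 billion.
After: m₂ = (1 + 0.514) / (0.157 + 0.05 + 0.514) ≈ 2.099861, MB₂ = 3891 + 791 = 4682, so M₂ = 2.099861 × 4682 ≈ 9831.5492 billion.
ΔM = M₂ − M₁ = 9831.5492 − 10239.8941 = -408.3449 billion.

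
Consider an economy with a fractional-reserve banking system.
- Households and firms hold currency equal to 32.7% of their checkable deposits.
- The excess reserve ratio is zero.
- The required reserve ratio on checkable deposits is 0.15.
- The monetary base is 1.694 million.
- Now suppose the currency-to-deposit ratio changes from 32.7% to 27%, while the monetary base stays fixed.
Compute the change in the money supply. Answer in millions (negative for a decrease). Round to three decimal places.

0.410 million

Initially m₁ = (1 + 0.327) / (0.15 + 0.327) ≈ 2.78197, so M₁ = 2.78197 × 1.694 ≈ 4.7127 million.
After the change m₂ = (1 + 0.27) / (0.15 + 0.27) ≈ 3.02381, so M₂ = 3.02381 × 1.694 ≈ 5.1223 million.
ΔM = M₂ − M₁ = 5.1223 − 4.7127 = 0.4096 million.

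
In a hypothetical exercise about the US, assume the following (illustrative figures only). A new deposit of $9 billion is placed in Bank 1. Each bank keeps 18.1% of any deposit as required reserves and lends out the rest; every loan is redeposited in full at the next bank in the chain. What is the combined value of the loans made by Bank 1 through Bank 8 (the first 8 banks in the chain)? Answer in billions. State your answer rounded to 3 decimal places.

Bank i lends (1 − rr)^i of the original deposit: Bank 1 lends 9·0.8190 = 7.3710, Bank 2 lends 9·0.8190² ≈ 6.0368, and so on.
Summing a geometric series: total = 9·[0.8190·(1 − 0.8190^8) / (1 − 0.8190)] ≈ 32.4801 billion.

$32.480 billion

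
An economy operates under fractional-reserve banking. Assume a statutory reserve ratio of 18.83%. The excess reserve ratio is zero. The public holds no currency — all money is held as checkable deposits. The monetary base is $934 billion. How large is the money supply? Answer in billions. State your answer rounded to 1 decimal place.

With no currency drain or excess reserves, the money multiplier is m = 1/rr = 1/0.1883 ≈ 5.31067.
Money supply M = m × MB = 5.31067 × 934 ≈ 4960.1658 billion.

$4960.2 billion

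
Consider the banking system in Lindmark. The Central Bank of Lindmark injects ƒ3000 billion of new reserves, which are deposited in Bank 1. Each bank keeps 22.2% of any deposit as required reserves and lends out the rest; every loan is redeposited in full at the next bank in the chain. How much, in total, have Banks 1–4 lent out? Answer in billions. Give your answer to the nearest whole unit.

ƒ6662 billion

Bank i lends (1 − rr)^i of the original deposit: Bank 1 lends 3000·0.7780 = 2334.0000, Bank 2 lends 3000·0.7780² = 1815.8520, and so on.
Summing a geometric series: total = 3000·[0.7780·(1 − 0.7780^4) / (1 − 0.7780)] ≈ 6661.6910 billion.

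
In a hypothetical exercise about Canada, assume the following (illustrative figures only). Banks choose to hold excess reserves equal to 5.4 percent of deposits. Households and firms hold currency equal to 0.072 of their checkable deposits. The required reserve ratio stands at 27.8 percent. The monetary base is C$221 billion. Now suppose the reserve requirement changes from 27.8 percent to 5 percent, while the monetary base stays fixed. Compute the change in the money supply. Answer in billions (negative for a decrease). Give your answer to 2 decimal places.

Initially m₁ = (1 + 0.072) / (0.278 + 0.054 + 0.072) ≈ 2.653465, so M₁ = 2.653465 × 221 ≈ 586.4158 billion.
After the change m₂ = (1 + 0.072) / (0.05 + 0.054 + 0.072) ≈ 6.090909, so M₂ = 6.090909 × 221 ≈ 1346.0909 billion.
ΔM = M₂ − M₁ = 1346.0909 − 586.4158 = 759.6751 billion.

C$759.68 billion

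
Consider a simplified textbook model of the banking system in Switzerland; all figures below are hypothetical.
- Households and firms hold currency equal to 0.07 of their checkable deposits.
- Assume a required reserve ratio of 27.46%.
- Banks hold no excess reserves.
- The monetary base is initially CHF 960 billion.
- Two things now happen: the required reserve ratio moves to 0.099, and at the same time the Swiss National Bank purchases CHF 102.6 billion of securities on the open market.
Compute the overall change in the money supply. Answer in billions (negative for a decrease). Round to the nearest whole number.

Before: m₁ = (1 + 0.07) / (0.2746 + 0.07) ≈ 3.10505, MB₁ = 960, so M₁ = 3.10505 × 960 = 2980.848 billion.
After: m₂ = (1 + 0.07) / (0.099 + 0.07) ≈ 6.33136, MB₂ = 960 + 102.6 = 1062.6, so M₂ = 6.33136 × 1062.6 ≈ 6727.7031 billion.
ΔM = M₂ − M₁ = 6727.7031 − 2980.848 = 3746.8551 billion.

CHF 3747 billion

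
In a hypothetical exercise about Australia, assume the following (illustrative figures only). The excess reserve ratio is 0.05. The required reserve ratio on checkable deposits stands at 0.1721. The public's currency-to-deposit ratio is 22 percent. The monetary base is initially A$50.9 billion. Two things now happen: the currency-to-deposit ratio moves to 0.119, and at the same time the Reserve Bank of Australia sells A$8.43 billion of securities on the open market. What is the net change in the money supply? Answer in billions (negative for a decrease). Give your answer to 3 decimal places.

-1.136 billion

Before: m₁ = (1 + 0.22) / (0.1721 + 0.05 + 0.22) ≈ 2.759557, MB₁ = 50.9, so M₁ = 2.759557 × 50.9 ≈ 140.4615 billion.
After: m₂ = (1 + 0.119) / (0.1721 + 0.05 + 0.119) ≈ 3.280563, MB₂ = 50.9 − 8.43 = 42.47, so M₂ = 3.280563 × 42.47 ≈ 139.3255 billion.
ΔM = M₂ − M₁ = 139.3255 − 140.4615 = -1.136 billion.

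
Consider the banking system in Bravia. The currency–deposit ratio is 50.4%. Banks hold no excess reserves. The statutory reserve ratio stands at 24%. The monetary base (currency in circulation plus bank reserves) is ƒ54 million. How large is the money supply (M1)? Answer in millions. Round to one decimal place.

ƒ109.2 million

The money multiplier is m = (1 + c) / (rr + c) = (1 + 0.504) / (0.24 + 0.504) ≈ 2.0215.
So M = m × MB = 2.0215 × 54 = 109.161 million.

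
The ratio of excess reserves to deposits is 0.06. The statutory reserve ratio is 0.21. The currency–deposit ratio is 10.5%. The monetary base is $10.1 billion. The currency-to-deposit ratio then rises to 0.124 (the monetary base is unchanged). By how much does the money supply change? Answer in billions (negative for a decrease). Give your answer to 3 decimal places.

-0.948 billion

Initially m₁ = (1 + 0.105) / (0.21 + 0.06 + 0.105) ≈ 2.946667, so M₁ = 2.946667 × 10.1 ≈ 29.7613 billion.
After the change m₂ = (1 + 0.124) / (0.21 + 0.06 + 0.124) ≈ 2.852792, so M₂ = 2.852792 × 10.1 ≈ 28.8132 billion.
ΔM = M₂ − M₁ = 28.8132 − 29.7613 = -0.9481 billion.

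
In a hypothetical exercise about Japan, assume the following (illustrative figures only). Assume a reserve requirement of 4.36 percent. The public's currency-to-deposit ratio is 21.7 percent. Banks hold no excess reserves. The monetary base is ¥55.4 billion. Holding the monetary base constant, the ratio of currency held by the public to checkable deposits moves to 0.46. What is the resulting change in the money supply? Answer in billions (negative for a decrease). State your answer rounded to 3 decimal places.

-98.106 billion

Initially m₁ = (1 + 0.217) / (0.0436 + 0.217) ≈ 4.669992, so M₁ = 4.669992 × 55.4 ≈ 258.7176 billion.
After the change m₂ = (1 + 0.46) / (0.0436 + 0.46) ≈ 2.899126, so M₂ = 2.899126 × 55.4 ≈ 160.6116 billion.
ΔM = M₂ − M₁ = 160.6116 − 258.7176 = -98.106 billion.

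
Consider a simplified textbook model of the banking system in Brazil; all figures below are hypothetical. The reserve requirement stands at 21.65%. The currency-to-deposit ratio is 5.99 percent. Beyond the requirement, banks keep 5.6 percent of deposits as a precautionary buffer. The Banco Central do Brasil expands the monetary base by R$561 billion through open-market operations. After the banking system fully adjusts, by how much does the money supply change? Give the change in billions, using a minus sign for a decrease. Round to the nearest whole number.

The money multiplier is m = (1 + c) / (rr + e + c) = (1 + 0.0599) / (0.2165 + 0.056 + 0.0599) ≈ 3.1886.
The purchase adds 561 billion of base, so ΔM = m × ΔMB = 3.1886 × (+561) = 1788.8046 billion.

R$1789 billion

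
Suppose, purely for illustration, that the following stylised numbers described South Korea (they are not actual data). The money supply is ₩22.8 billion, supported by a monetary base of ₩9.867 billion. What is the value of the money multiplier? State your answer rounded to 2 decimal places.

2.31

The money multiplier is m = M / MB = 22.8 / 9.867 ≈ 2.31073.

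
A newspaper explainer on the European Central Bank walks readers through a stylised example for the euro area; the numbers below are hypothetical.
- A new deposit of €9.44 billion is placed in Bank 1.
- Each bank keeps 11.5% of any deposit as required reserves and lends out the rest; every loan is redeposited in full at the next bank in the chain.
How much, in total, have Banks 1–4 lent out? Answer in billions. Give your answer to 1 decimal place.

€28.1 billion

Bank i lends (1 − rr)^i of the original deposit: Bank 1 lends 9.44·0.8850 = 8.3544, Bank 2 lends 9.44·0.8850² ≈ 7.3936, and so on.
Summing a geometric series: total = 9.44·[0.8850·(1 − 0.8850^4) / (1 − 0.8850)] ≈ 28.0823 billion.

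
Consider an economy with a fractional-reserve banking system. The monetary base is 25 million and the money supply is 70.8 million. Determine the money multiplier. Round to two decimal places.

2.83

The money multiplier is m = M / MB = 70.8 / 25 = 2.83200.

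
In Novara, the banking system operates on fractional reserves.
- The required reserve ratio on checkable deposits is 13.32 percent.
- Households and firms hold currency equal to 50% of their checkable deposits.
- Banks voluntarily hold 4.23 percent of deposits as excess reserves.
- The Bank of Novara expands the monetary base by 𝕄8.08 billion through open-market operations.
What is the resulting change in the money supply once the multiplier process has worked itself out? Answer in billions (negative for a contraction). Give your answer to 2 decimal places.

The money multiplier is m = (1 + c) / (rr + e + c) = (1 + 0.5) / (0.1332 + 0.0423 + 0.5) ≈ 2.2206.
The purchase adds 8.08 billion of base, so ΔM = m × ΔMB = 2.2206 × (+8.08) ≈ 17.9424 billion.

𝕄17.94 billion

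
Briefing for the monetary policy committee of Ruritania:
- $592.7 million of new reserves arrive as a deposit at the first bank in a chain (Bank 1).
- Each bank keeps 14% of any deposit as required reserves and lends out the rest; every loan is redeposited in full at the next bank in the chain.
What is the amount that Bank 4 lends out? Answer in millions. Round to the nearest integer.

Each bank lends a fraction (1 − rr) = 0.8600 of the deposit it receives, so Bank 4 receives 592.7·0.8600^3 and lends 592.7·0.8600^4 ≈ 324.2117 million.

$324 million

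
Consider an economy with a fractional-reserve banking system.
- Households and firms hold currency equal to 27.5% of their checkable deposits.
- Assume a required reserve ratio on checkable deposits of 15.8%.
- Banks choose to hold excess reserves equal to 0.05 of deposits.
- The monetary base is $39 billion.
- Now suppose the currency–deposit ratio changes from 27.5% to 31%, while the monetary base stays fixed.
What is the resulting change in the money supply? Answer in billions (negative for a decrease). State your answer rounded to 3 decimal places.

-4.321 billion

Initially m₁ = (1 + 0.275) / (0.158 + 0.05 + 0.275) ≈ 2.639752, so M₁ = 2.639752 × 39 ≈ 102.9503 billion.
After the change m₂ = (1 + 0.31) / (0.158 + 0.05 + 0.31) ≈ 2.528958, so M₂ = 2.528958 × 39 ≈ 98.6294 billion.
ΔM = M₂ − M₁ = 98.6294 − 102.9503 = -4.3209 billion.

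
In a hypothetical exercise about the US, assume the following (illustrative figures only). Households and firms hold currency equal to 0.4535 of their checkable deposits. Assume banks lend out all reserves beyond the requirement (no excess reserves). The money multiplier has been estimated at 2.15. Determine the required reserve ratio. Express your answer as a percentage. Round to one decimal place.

22.3%

Using m = 2.15. Since m = (1 + c)/(c + rr + e), the denominator satisfies c + rr + e = (1 + c)/m = (1 + 0.4535) / 2.15 ≈ 0.676047.
With c = 0.4535 and e = 0, the required reserve ratio is 0.676047 − 0.4535 − 0 = 0.222547.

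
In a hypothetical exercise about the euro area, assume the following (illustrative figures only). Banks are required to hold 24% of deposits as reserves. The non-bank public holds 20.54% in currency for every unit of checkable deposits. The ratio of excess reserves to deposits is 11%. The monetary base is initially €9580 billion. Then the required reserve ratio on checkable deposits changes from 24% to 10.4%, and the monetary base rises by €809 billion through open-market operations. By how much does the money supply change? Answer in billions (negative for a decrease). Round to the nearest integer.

Before: m₁ = (1 + 0.2054) / (0.24 + 0.11 + 0.2054) ≈ 2.170328, MB₁ = 9580, so M₁ = 2.170328 × 9580 ≈ 20791.7422 billion.
After: m₂ = (1 + 0.2054) / (0.104 + 0.11 + 0.2054) ≈ 2.874106, MB₂ = 9580 + 809 = 10389, so M₂ = 2.874106 × 10389 ≈ 29859.0872 billion.
ΔM = M₂ − M₁ = 29859.0872 − 20791.7422 = 9067.345 billion.

€9067 billion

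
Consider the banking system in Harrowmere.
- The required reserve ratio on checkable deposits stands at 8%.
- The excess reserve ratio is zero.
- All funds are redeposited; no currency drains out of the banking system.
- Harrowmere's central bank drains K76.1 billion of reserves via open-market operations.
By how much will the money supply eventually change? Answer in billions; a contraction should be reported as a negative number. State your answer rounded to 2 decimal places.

-951.25 billion

The simple money multiplier is m = 1/rr = 1/0.08 = 12.5.
An open-market sale reduces the monetary base by 76.1 billion, so ΔM = m × ΔMB = 12.5 × (−76.1) = -951.25 billion.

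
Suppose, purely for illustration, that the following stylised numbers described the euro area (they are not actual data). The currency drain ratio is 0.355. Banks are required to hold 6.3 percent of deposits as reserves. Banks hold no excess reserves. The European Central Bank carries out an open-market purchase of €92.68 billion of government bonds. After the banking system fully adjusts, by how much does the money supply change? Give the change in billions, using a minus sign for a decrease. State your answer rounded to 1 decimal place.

€300.4 billion

The money multiplier is m = (1 + c) / (rr + c) = (1 + 0.355) / (0.063 + 0.355) ≈ 3.2416.
The purchase adds 92.68 billion of base, so ΔM = m × ΔMB = 3.2416 × (+92.68) ≈ 300.4315 billion.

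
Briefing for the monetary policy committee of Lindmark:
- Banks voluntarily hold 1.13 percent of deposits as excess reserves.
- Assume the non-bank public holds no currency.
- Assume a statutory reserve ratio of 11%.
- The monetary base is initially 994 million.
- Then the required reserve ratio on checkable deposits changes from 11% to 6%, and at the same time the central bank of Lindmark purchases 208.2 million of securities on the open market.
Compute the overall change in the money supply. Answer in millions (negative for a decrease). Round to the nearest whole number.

8667 million

Before: m₁ = 1 / (0.11 + 0.0113) ≈ 8.24402, MB₁ = 994, so M₁ = 8.24402 × 994 ≈ 8194.5559 million.
After: m₂ = 1 / (0.06 + 0.0113) ≈ 14.02525, MB₂ = 994 + 208.2 = 1202.2, so M₂ = 14.02525 × 1202.2 ≈ 16861.1555 million.
ΔM = M₂ − M₁ = 16861.1555 − 8194.5559 = 8666.5996 million.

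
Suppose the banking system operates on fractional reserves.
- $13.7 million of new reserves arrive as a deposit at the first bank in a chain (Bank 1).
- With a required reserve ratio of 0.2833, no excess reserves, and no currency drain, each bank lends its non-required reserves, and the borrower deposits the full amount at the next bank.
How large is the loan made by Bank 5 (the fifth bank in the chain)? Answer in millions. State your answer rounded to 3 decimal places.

Each bank lends a fraction (1 − rr) = 0.7167 of the deposit it receives, so Bank 5 receives 13.7·0.7167^4 and lends 13.7·0.7167^5 ≈ 2.5906 million.

$2.591 million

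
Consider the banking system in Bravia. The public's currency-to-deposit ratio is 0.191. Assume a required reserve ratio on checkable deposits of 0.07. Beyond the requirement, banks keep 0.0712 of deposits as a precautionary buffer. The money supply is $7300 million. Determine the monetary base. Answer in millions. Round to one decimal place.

$2036.2 million

The money multiplier is m = (1 + c) / (rr + e + c) = (1 + 0.191) / (0.07 + 0.0712 + 0.191) ≈ 3.585190.
MB = M / m = 7300 / 3.585190 ≈ 2036.1543 million.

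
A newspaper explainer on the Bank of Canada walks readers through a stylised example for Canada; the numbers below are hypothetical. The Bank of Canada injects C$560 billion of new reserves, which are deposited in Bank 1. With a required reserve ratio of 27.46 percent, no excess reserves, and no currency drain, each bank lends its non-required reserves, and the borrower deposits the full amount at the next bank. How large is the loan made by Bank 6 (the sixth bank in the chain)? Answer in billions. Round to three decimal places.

Each bank lends a fraction (1 − rr) = 0.7254 of the deposit it receives, so Bank 6 receives 560·0.7254^5 and lends 560·0.7254^6 ≈ 81.5931 billion.

C$81.593 billion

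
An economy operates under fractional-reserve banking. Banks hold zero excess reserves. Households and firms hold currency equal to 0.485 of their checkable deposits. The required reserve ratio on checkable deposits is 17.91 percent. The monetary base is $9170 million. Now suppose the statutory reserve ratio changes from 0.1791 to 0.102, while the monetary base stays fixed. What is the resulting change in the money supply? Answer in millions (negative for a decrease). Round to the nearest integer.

Initially m₁ = (1 + 0.485) / (0.1791 + 0.485) ≈ 2.23611, so M₁ = 2.23611 × 9170 = 20505.1287 million.
After the change m₂ = (1 + 0.485) / (0.102 + 0.485) ≈ 2.52981, so M₂ = 2.52981 × 9170 = 23198.3577 million.
ΔM = M₂ − M₁ = 23198.3577 − 20505.1287 = 2693.229 million.

$2693 million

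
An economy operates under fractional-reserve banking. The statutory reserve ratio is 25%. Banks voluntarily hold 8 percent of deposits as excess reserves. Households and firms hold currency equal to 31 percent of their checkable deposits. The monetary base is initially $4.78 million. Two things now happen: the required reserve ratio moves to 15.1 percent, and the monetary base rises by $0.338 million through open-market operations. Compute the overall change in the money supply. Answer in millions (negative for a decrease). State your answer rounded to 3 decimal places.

$2.609 million

Before: m₁ = (1 + 0.31) / (0.25 + 0.08 + 0.31) ≈ 2.04688, MB₁ = 4.78, so M₁ = 2.04688 × 4.78 ≈ 9.7841 million.
After: m₂ = (1 + 0.31) / (0.151 + 0.08 + 0.31) ≈ 2.42144, MB₂ = 4.78 + 0.338 = 5.118, so M₂ = 2.42144 × 5.118 ≈ 12.3929 million.
ΔM = M₂ − M₁ = 12.3929 − 9.7841 = 2.6088 million.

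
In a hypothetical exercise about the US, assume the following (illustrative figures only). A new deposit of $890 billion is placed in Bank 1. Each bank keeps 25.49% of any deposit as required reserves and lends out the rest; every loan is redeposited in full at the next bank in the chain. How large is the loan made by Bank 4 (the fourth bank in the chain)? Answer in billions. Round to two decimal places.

$274.31 billion

Each bank lends a fraction (1 − rr) = 0.7451 of the deposit it receives, so Bank 4 receives 890·0.7451^3 and lends 890·0.7451^4 ≈ 274.3142 billion.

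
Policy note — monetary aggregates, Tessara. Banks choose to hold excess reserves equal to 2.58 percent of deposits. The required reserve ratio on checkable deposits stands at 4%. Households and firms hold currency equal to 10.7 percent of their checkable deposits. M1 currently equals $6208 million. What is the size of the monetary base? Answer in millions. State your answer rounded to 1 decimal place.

$969.1 million

The money multiplier is m = (1 + c) / (rr + e + c) = (1 + 0.107) / (0.04 + 0.0258 + 0.107) = 6.406250.
MB = M / m = 6208 / 6.406250 ≈ 969.0537 million.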